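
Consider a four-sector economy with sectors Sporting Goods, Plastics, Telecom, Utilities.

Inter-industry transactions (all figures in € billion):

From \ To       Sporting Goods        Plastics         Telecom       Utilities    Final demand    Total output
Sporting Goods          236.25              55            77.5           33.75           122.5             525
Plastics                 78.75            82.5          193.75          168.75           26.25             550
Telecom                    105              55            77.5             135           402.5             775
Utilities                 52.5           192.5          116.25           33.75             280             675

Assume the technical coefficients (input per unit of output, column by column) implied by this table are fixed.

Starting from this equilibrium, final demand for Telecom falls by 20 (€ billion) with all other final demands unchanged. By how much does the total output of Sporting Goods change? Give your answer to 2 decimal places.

Technical coefficients a_ij = z_ij / X_j:
  a_11 = 236.25/525 = 0.45, a_21 = 78.75/525 = 0.15, a_31 = 105/525 = 0.20, a_41 = 52.5/525 = 0.10
  a_12 = 55/550 = 0.10, a_22 = 82.5/550 = 0.15, a_32 = 55/550 = 0.10, a_42 = 192.5/550 = 0.35
  a_13 = 77.5/775 = 0.10, a_23 = 193.75/775 = 0.25, a_33 = 77.5/775 = 0.10, a_43 = 116.25/775 = 0.15
  a_14 = 33.75/675 = 0.05, a_24 = 168.75/675 = 0.25, a_34 = 135/675 = 0.20, a_44 = 33.75/675 = 0.05
I − A =
  [   0.55    -0.10    -0.10    -0.05]
  [  -0.15     0.85    -0.25    -0.25]
  [  -0.20    -0.10     0.90    -0.20]
  [  -0.10    -0.35    -0.15     0.95]
Compute the cofactors C_ij = (−1)^(i+j)·(3×3 minor ij) of I−A; the adjugate is their transpose:
adj(I−A) = Cᵀ =
  [ 0.577500   0.115500   0.110250   0.084000]
  [ 0.206250   0.426750   0.167875   0.158500]
  [ 0.188250   0.114750   0.372375   0.118500]
  [ 0.166500   0.187500   0.132250   0.370000]
det(I−A) = Σ_j (I−A)_1j·C_1j = (0.55)(0.577500) + (-0.10)(0.206250) + (-0.10)(0.188250) + (-0.05)(0.166500) = 0.26985
(I − A)⁻¹ = adj(I−A) / det(I−A) ≈
  [   2.1401     0.4280     0.4086     0.3113]
  [   0.7643     1.5814     0.6221     0.5874]
  [   0.6976     0.4252     1.3799     0.4391]
  [   0.6170     0.6948     0.4901     1.3711]
Δx = (I − A)⁻¹ Δd with Δd having -20 in the Telecom component and 0 elsewhere.
So Δx_1 = L_13 · (-20), where L_13 = adj(I−A)_13 / det(I−A) = 0.110250 / 0.26985.
Δx_1 = 0.110250 × (-20) / 0.26985 = -2.205 / 0.26985 ≈ -8.17.

Δx_1 = -8.17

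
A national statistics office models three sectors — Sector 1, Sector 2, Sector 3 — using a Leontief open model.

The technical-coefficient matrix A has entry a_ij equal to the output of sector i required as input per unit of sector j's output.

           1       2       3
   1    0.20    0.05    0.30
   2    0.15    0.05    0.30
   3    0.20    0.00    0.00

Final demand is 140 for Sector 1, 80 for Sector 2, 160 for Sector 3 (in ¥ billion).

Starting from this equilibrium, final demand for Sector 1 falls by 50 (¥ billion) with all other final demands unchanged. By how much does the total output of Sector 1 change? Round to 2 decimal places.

Δx_1 = -68.59

I − A =
  [   0.80    -0.05    -0.30]
  [  -0.15     0.95    -0.30]
  [  -0.20     0.00     1.00]
Cofactors of I−A, C_ij = (−1)^(i+j)·(minor ij) (rows/columns in the sector order above):
  C_11 = (0.95)(1.00) − (-0.30)(0.00) = 0.9500
  C_12 = −[(-0.15)(1.00) − (-0.30)(-0.20)] = 0.2100
  C_13 = (-0.15)(0.00) − (0.95)(-0.20) = 0.1900
  C_21 = −[(-0.05)(1.00) − (-0.30)(0.00)] = 0.0500
  C_22 = (0.80)(1.00) − (-0.30)(-0.20) = 0.7400
  C_23 = −[(0.80)(0.00) − (-0.05)(-0.20)] = 0.0100
  C_31 = (-0.05)(-0.30) − (-0.30)(0.95) = 0.3000
  C_32 = −[(0.80)(-0.30) − (-0.30)(-0.15)] = 0.2850
  C_33 = (0.80)(0.95) − (-0.05)(-0.15) = 0.7525
det(I−A) = Σ_j (I−A)_1j·C_1j = (0.80)(0.9500) + (-0.05)(0.2100) + (-0.30)(0.1900) = 0.6925
adj(I−A) = Cᵀ =
  [ 0.9500   0.0500   0.3000]
  [ 0.2100   0.7400   0.2850]
  [ 0.1900   0.0100   0.7525]
(I − A)⁻¹ = adj(I−A) / det(I−A) ≈
  [   1.3718     0.0722     0.4332]
  [   0.3032     1.0686     0.4116]
  [   0.2744     0.0144     1.0866]
Δx = (I − A)⁻¹ Δd with Δd having -50 in the Sector 1 component and 0 elsewhere.
So Δx_1 = L_11 · (-50), where L_11 = adj(I−A)_11 / det(I−A) = 0.9500 / 0.6925.
Δx_1 = 0.9500 × (-50) / 0.6925 = -47.50 / 0.6925 ≈ -68.59.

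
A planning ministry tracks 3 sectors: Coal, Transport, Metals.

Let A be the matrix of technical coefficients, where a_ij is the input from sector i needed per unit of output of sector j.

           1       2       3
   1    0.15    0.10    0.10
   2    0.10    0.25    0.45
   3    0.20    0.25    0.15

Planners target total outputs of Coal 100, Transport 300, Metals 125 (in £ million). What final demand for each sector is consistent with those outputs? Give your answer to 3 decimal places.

I − A =
  [   0.85    -0.10    -0.10]
  [  -0.10     0.75    -0.45]
  [  -0.20    -0.25     0.85]
d = (I − A) x:
  d_1 = (+0.85)·100 + (-0.10)·300 + (-0.10)·125 = 42.500
  d_2 = (-0.10)·100 + (+0.75)·300 + (-0.45)·125 = 158.750
  d_3 = (-0.20)·100 + (-0.25)·300 + (+0.85)·125 = 11.250

d_1 = 42.500, d_2 = 158.750, d_3 = 11.250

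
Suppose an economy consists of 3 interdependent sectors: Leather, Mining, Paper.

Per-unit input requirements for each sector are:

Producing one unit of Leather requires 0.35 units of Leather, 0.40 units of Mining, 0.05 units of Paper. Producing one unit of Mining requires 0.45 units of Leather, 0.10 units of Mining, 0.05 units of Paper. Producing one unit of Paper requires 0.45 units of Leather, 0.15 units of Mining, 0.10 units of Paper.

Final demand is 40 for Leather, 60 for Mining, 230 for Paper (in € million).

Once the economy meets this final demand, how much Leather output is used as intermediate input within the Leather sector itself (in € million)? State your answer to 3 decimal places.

z_11 = 178.131

I − A =
  [   0.65    -0.45    -0.45]
  [  -0.40     0.90    -0.15]
  [  -0.05    -0.05     0.90]
Cofactors of I−A, C_ij = (−1)^(i+j)·(minor ij) (rows/columns in the sector order above):
  C_11 = (0.90)(0.90) − (-0.15)(-0.05) = 0.8025
  C_12 = −[(-0.40)(0.90) − (-0.15)(-0.05)] = 0.3675
  C_13 = (-0.40)(-0.05) − (0.90)(-0.05) = 0.0650
  C_21 = −[(-0.45)(0.90) − (-0.45)(-0.05)] = 0.4275
  C_22 = (0.65)(0.90) − (-0.45)(-0.05) = 0.5625
  C_23 = −[(0.65)(-0.05) − (-0.45)(-0.05)] = 0.0550
  C_31 = (-0.45)(-0.15) − (-0.45)(0.90) = 0.4725
  C_32 = −[(0.65)(-0.15) − (-0.45)(-0.40)] = 0.2775
  C_33 = (0.65)(0.90) − (-0.45)(-0.40) = 0.4050
det(I−A) = Σ_j (I−A)_1j·C_1j = (0.65)(0.8025) + (-0.45)(0.3675) + (-0.45)(0.0650) = 0.3270
adj(I−A) = Cᵀ =
  [ 0.8025   0.4275   0.4725]
  [ 0.3675   0.5625   0.2775]
  [ 0.0650   0.0550   0.4050]
(I − A)⁻¹ = adj(I−A) / det(I−A) ≈
  [   2.4541     1.3073     1.4450]
  [   1.1239     1.7202     0.8486]
  [   0.1988     0.1682     1.2385]
First solve x = (I − A)⁻¹ d = adj(I−A)·d / det(I−A); in particular x_1 = (0.8025·40 + 0.4275·60 + 0.4725·230) / 0.3270 = 166.425 / 0.3270 ≈ 508.94495.
Intermediate flow from 1 to 1: z_11 = a_11 · x_1 = 0.35 × 166.425 / 0.3270 = 58.24875 / 0.3270 ≈ 178.131.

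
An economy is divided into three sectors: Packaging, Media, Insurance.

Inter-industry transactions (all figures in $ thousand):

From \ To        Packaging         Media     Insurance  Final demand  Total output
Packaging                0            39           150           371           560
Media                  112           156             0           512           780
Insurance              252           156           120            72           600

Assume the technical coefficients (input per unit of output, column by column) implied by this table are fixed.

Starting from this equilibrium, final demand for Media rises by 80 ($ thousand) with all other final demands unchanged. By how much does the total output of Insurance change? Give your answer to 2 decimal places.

Δx_3 = 33.46

Technical coefficients a_ij = z_ij / X_j:
  a_11 = 0/560 = 0.00, a_21 = 112/560 = 0.20, a_31 = 252/560 = 0.45
  a_12 = 39/780 = 0.05, a_22 = 156/780 = 0.20, a_32 = 156/780 = 0.20
  a_13 = 150/600 = 0.25, a_23 = 0/600 = 0.00, a_33 = 120/600 = 0.20
I − A =
  [   1.00    -0.05    -0.25]
  [  -0.20     0.80     0.00]
  [  -0.45    -0.20     0.80]
Cofactors of I−A, C_ij = (−1)^(i+j)·(minor ij) (rows/columns in the sector order above):
  C_11 = (0.80)(0.80) − (0.00)(-0.20) = 0.6400
  C_12 = −[(-0.20)(0.80) − (0.00)(-0.45)] = 0.1600
  C_13 = (-0.20)(-0.20) − (0.80)(-0.45) = 0.4000
  C_21 = −[(-0.05)(0.80) − (-0.25)(-0.20)] = 0.0900
  C_22 = (1.00)(0.80) − (-0.25)(-0.45) = 0.6875
  C_23 = −[(1.00)(-0.20) − (-0.05)(-0.45)] = 0.2225
  C_31 = (-0.05)(0.00) − (-0.25)(0.80) = 0.2000
  C_32 = −[(1.00)(0.00) − (-0.25)(-0.20)] = 0.0500
  C_33 = (1.00)(0.80) − (-0.05)(-0.20) = 0.7900
det(I−A) = Σ_j (I−A)_1j·C_1j = (1.00)(0.6400) + (-0.05)(0.1600) + (-0.25)(0.4000) = 0.5320
adj(I−A) = Cᵀ =
  [ 0.6400   0.0900   0.2000]
  [ 0.1600   0.6875   0.0500]
  [ 0.4000   0.2225   0.7900]
(I − A)⁻¹ = adj(I−A) / det(I−A) ≈
  [   1.2030     0.1692     0.3759]
  [   0.3008     1.2923     0.0940]
  [   0.7519     0.4182     1.4850]
Δx = (I − A)⁻¹ Δd with Δd having +80 in the Media component and 0 elsewhere.
So Δx_3 = L_32 · (+80), where L_32 = adj(I−A)_32 / det(I−A) = 0.2225 / 0.5320.
Δx_3 = 0.2225 × (+80) / 0.5320 = 17.80 / 0.5320 ≈ 33.46.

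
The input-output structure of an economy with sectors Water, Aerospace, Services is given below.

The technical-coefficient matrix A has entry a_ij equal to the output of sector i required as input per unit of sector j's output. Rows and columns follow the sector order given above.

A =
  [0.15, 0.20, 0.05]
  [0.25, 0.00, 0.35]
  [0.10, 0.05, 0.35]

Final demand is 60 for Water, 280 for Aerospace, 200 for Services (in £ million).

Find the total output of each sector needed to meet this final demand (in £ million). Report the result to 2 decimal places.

x_W = 201.12, x_A = 461.22, x_S = 374.11

I − A =
  [   0.85    -0.20    -0.05]
  [  -0.25     1.00    -0.35]
  [  -0.10    -0.05     0.65]
Cofactors of I−A, C_ij = (−1)^(i+j)·(minor ij) (rows/columns in the sector order above):
  C_11 = (1.00)(0.65) − (-0.35)(-0.05) = 0.6325
  C_12 = −[(-0.25)(0.65) − (-0.35)(-0.10)] = 0.1975
  C_13 = (-0.25)(-0.05) − (1.00)(-0.10) = 0.1125
  C_21 = −[(-0.20)(0.65) − (-0.05)(-0.05)] = 0.1325
  C_22 = (0.85)(0.65) − (-0.05)(-0.10) = 0.5475
  C_23 = −[(0.85)(-0.05) − (-0.20)(-0.10)] = 0.0625
  C_31 = (-0.20)(-0.35) − (-0.05)(1.00) = 0.1200
  C_32 = −[(0.85)(-0.35) − (-0.05)(-0.25)] = 0.3100
  C_33 = (0.85)(1.00) − (-0.20)(-0.25) = 0.8000
det(I−A) = Σ_j (I−A)_1j·C_1j = (0.85)(0.6325) + (-0.20)(0.1975) + (-0.05)(0.1125) = 0.4925
adj(I−A) = Cᵀ =
  [ 0.6325   0.1325   0.1200]
  [ 0.1975   0.5475   0.3100]
  [ 0.1125   0.0625   0.8000]
(I − A)⁻¹ = adj(I−A) / det(I−A) ≈
  [   1.2843     0.2690     0.2437]
  [   0.4010     1.1117     0.6294]
  [   0.2284     0.1269     1.6244]
x = (I − A)⁻¹ d = adj(I−A)·d / det(I−A), with det(I−A) = 0.4925:
  x_W = (0.6325·60 + 0.1325·280 + 0.1200·200) / 0.4925 = 99.05 / 0.4925 ≈ 201.12
  x_A = (0.1975·60 + 0.5475·280 + 0.3100·200) / 0.4925 = 227.15 / 0.4925 ≈ 461.22
  x_S = (0.1125·60 + 0.0625·280 + 0.8000·200) / 0.4925 = 184.25 / 0.4925 ≈ 374.11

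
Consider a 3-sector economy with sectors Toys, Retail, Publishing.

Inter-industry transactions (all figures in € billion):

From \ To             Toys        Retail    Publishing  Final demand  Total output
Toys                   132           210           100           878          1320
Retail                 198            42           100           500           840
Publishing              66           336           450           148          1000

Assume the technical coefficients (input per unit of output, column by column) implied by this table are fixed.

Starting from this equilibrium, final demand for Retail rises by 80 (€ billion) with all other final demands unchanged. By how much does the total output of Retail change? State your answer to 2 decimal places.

Technical coefficients a_ij = z_ij / X_j:
  a_11 = 132/1320 = 0.10, a_21 = 198/1320 = 0.15, a_31 = 66/1320 = 0.05
  a_12 = 210/840 = 0.25, a_22 = 42/840 = 0.05, a_32 = 336/840 = 0.40
  a_13 = 100/1000 = 0.10, a_23 = 100/1000 = 0.10, a_33 = 450/1000 = 0.45
I − A =
  [   0.90    -0.25    -0.10]
  [  -0.15     0.95    -0.10]
  [  -0.05    -0.40     0.55]
Cofactors of I−A, C_ij = (−1)^(i+j)·(minor ij) (rows/columns in the sector order above):
  C_11 = (0.95)(0.55) − (-0.10)(-0.40) = 0.4825
  C_12 = −[(-0.15)(0.55) − (-0.10)(-0.05)] = 0.0875
  C_13 = (-0.15)(-0.40) − (0.95)(-0.05) = 0.1075
  C_21 = −[(-0.25)(0.55) − (-0.10)(-0.40)] = 0.1775
  C_22 = (0.90)(0.55) − (-0.10)(-0.05) = 0.4900
  C_23 = −[(0.90)(-0.40) − (-0.25)(-0.05)] = 0.3725
  C_31 = (-0.25)(-0.10) − (-0.10)(0.95) = 0.1200
  C_32 = −[(0.90)(-0.10) − (-0.10)(-0.15)] = 0.1050
  C_33 = (0.90)(0.95) − (-0.25)(-0.15) = 0.8175
det(I−A) = Σ_j (I−A)_1j·C_1j = (0.90)(0.4825) + (-0.25)(0.0875) + (-0.10)(0.1075) = 0.401625
adj(I−A) = Cᵀ =
  [ 0.4825   0.1775   0.1200]
  [ 0.0875   0.4900   0.1050]
  [ 0.1075   0.3725   0.8175]
(I − A)⁻¹ = adj(I−A) / det(I−A) ≈
  [   1.2014     0.4420     0.2988]
  [   0.2179     1.2200     0.2614]
  [   0.2677     0.9275     2.0355]
Δx = (I − A)⁻¹ Δd with Δd having +80 in the Retail component and 0 elsewhere.
So Δx_2 = L_22 · (+80), where L_22 = adj(I−A)_22 / det(I−A) = 0.4900 / 0.401625.
Δx_2 = 0.4900 × (+80) / 0.401625 = 39.20 / 0.401625 ≈ 97.60.

Δx_2 = 97.60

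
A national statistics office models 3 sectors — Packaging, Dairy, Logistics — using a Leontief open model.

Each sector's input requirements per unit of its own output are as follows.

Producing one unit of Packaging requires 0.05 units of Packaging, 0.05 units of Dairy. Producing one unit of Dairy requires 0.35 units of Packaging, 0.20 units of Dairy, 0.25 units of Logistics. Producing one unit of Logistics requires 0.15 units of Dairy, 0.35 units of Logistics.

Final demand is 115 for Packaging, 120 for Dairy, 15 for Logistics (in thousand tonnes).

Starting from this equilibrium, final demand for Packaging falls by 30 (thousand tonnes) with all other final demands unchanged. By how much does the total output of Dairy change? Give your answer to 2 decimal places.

I − A =
  [   0.95    -0.35     0.00]
  [  -0.05     0.80    -0.15]
  [   0.00    -0.25     0.65]
Cofactors of I−A, C_ij = (−1)^(i+j)·(minor ij) (rows/columns in the sector order above):
  C_11 = (0.80)(0.65) − (-0.15)(-0.25) = 0.4825
  C_12 = −[(-0.05)(0.65) − (-0.15)(0.00)] = 0.0325
  C_13 = (-0.05)(-0.25) − (0.80)(0.00) = 0.0125
  C_21 = −[(-0.35)(0.65) − (0.00)(-0.25)] = 0.2275
  C_22 = (0.95)(0.65) − (0.00)(0.00) = 0.6175
  C_23 = −[(0.95)(-0.25) − (-0.35)(0.00)] = 0.2375
  C_31 = (-0.35)(-0.15) − (0.00)(0.80) = 0.0525
  C_32 = −[(0.95)(-0.15) − (0.00)(-0.05)] = 0.1425
  C_33 = (0.95)(0.80) − (-0.35)(-0.05) = 0.7425
det(I−A) = Σ_j (I−A)_1j·C_1j = (0.95)(0.4825) + (-0.35)(0.0325) + (0.00)(0.0125) = 0.4470
adj(I−A) = Cᵀ =
  [ 0.4825   0.2275   0.0525]
  [ 0.0325   0.6175   0.1425]
  [ 0.0125   0.2375   0.7425]
(I − A)⁻¹ = adj(I−A) / det(I−A) ≈
  [   1.0794     0.5089     0.1174]
  [   0.0727     1.3814     0.3188]
  [   0.0280     0.5313     1.6611]
Δx = (I − A)⁻¹ Δd with Δd having -30 in the Packaging component and 0 elsewhere.
So Δx_D = L_DP · (-30), where L_DP = adj(I−A)_DP / det(I−A) = 0.0325 / 0.4470.
Δx_D = 0.0325 × (-30) / 0.4470 = -0.975 / 0.4470 ≈ -2.18.

Δx_D = -2.18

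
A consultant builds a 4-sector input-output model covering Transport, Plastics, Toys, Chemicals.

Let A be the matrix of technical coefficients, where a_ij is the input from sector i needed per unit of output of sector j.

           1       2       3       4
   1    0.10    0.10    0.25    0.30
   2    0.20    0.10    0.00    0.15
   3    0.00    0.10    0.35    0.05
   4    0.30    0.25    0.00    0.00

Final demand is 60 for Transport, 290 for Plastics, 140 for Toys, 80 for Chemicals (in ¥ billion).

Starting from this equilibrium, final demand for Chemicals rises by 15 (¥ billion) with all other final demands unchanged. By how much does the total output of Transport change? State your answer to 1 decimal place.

I − A =
  [   0.90    -0.10    -0.25    -0.30]
  [  -0.20     0.90     0.00    -0.15]
  [   0.00    -0.10     0.65    -0.05]
  [  -0.30    -0.25     0.00     1.00]
Compute the cofactors C_ij = (−1)^(i+j)·(3×3 minor ij) of I−A; the adjugate is their transpose:
adj(I−A) = Cᵀ =
  [ 0.560625   0.141875   0.215625   0.200250]
  [ 0.159250   0.522750   0.061250   0.129250]
  [ 0.040500   0.093750   0.655750   0.059000]
  [ 0.208000   0.173250   0.080000   0.508500]
det(I−A) = Σ_j (I−A)_1j·C_1j = (0.90)(0.560625) + (-0.10)(0.159250) + (-0.25)(0.040500) + (-0.30)(0.208000) = 0.4161125
(I − A)⁻¹ = adj(I−A) / det(I−A) ≈
  [   1.3473     0.3410     0.5182     0.4812]
  [   0.3827     1.2563     0.1472     0.3106]
  [   0.0973     0.2253     1.5759     0.1418]
  [   0.4999     0.4164     0.1923     1.2220]
Δx = (I − A)⁻¹ Δd with Δd having +15 in the Chemicals component and 0 elsewhere.
So Δx_1 = L_14 · (+15), where L_14 = adj(I−A)_14 / det(I−A) = 0.200250 / 0.4161125.
Δx_1 = 0.200250 × (+15) / 0.4161125 = 3.00375 / 0.4161125 ≈ 7.2.

Δx_1 = 7.2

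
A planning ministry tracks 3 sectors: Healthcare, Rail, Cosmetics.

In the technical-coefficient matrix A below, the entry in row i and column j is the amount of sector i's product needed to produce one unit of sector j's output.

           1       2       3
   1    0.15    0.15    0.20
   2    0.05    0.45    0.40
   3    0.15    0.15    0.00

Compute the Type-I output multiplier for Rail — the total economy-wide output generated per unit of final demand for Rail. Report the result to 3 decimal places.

I − A =
  [   0.85    -0.15    -0.20]
  [  -0.05     0.55    -0.40]
  [  -0.15    -0.15     1.00]
Cofactors of I−A, C_ij = (−1)^(i+j)·(minor ij) (rows/columns in the sector order above):
  C_11 = (0.55)(1.00) − (-0.40)(-0.15) = 0.4900
  C_12 = −[(-0.05)(1.00) − (-0.40)(-0.15)] = 0.1100
  C_13 = (-0.05)(-0.15) − (0.55)(-0.15) = 0.0900
  C_21 = −[(-0.15)(1.00) − (-0.20)(-0.15)] = 0.1800
  C_22 = (0.85)(1.00) − (-0.20)(-0.15) = 0.8200
  C_23 = −[(0.85)(-0.15) − (-0.15)(-0.15)] = 0.1500
  C_31 = (-0.15)(-0.40) − (-0.20)(0.55) = 0.1700
  C_32 = −[(0.85)(-0.40) − (-0.20)(-0.05)] = 0.3500
  C_33 = (0.85)(0.55) − (-0.15)(-0.05) = 0.4600
det(I−A) = Σ_j (I−A)_1j·C_1j = (0.85)(0.4900) + (-0.15)(0.1100) + (-0.20)(0.0900) = 0.3820
adj(I−A) = Cᵀ =
  [ 0.4900   0.1800   0.1700]
  [ 0.1100   0.8200   0.3500]
  [ 0.0900   0.1500   0.4600]
(I − A)⁻¹ = adj(I−A) / det(I−A) ≈
  [   1.2827     0.4712     0.4450]
  [   0.2880     2.1466     0.9162]
  [   0.2356     0.3927     1.2042]
The output multiplier for sector j is the column-j sum of the Leontief inverse (I − A)⁻¹ = adj(I−A) / det(I−A).
Column 2 of adj(I−A): (0.1800, 0.8200, 0.1500); det(I−A) = 0.3820.
m_2 = (0.1800 + 0.8200 + 0.1500) / 0.3820 = 1.15 / 0.3820 ≈ 3.010.

m_2 = 3.010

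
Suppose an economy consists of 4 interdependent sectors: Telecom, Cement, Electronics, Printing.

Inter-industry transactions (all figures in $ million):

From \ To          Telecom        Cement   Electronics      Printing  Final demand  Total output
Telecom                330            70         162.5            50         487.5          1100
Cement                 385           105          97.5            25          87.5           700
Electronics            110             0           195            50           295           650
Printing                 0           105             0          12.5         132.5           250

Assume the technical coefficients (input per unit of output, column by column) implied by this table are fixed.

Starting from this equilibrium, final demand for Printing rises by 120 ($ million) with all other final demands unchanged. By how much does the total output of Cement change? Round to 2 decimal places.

Technical coefficients a_ij = z_ij / X_j:
  a_11 = 330/1100 = 0.30, a_21 = 385/1100 = 0.35, a_31 = 110/1100 = 0.10, a_41 = 0/1100 = 0.00
  a_12 = 70/700 = 0.10, a_22 = 105/700 = 0.15, a_32 = 0/700 = 0.00, a_42 = 105/700 = 0.15
  a_13 = 162.5/650 = 0.25, a_23 = 97.5/650 = 0.15, a_33 = 195/650 = 0.30, a_43 = 0/650 = 0.00
  a_14 = 50/250 = 0.20, a_24 = 25/250 = 0.10, a_34 = 50/250 = 0.20, a_44 = 12.5/250 = 0.05
I − A =
  [   0.70    -0.10    -0.25    -0.20]
  [  -0.35     0.85    -0.15    -0.10]
  [  -0.10     0.00     0.70    -0.20]
  [   0.00    -0.15     0.00     0.95]
Compute the cofactors C_ij = (−1)^(i+j)·(3×3 minor ij) of I−A; the adjugate is their transpose:
adj(I−A) = Cᵀ =
  [ 0.550250   0.095000   0.216875   0.171500]
  [ 0.247000   0.441750   0.182875   0.137000]
  [ 0.089750   0.033500   0.511000   0.130000]
  [ 0.039000   0.069750   0.028875   0.369250]
det(I−A) = Σ_j (I−A)_1j·C_1j = (0.70)(0.550250) + (-0.10)(0.247000) + (-0.25)(0.089750) + (-0.20)(0.039000) = 0.3302375
(I − A)⁻¹ = adj(I−A) / det(I−A) ≈
  [   1.6662     0.2877     0.6567     0.5193]
  [   0.7479     1.3377     0.5538     0.4149]
  [   0.2718     0.1014     1.5474     0.3937]
  [   0.1181     0.2112     0.0874     1.1181]
Δx = (I − A)⁻¹ Δd with Δd having +120 in the Printing component and 0 elsewhere.
So Δx_2 = L_24 · (+120), where L_24 = adj(I−A)_24 / det(I−A) = 0.137000 / 0.3302375.
Δx_2 = 0.137000 × (+120) / 0.3302375 = 16.44 / 0.3302375 ≈ 49.78.

Δx_2 = 49.78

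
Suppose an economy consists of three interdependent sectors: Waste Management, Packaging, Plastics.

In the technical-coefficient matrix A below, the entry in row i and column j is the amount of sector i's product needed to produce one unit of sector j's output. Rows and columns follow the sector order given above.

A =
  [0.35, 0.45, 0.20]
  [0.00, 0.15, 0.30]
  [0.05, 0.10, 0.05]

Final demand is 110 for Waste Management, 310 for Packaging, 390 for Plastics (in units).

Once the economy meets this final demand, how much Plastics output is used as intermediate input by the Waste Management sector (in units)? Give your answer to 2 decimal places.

z_31 = 35.01

I − A =
  [   0.65    -0.45    -0.20]
  [   0.00     0.85    -0.30]
  [  -0.05    -0.10     0.95]
Cofactors of I−A, C_ij = (−1)^(i+j)·(minor ij) (rows/columns in the sector order above):
  C_11 = (0.85)(0.95) − (-0.30)(-0.10) = 0.7775
  C_12 = −[(0.00)(0.95) − (-0.30)(-0.05)] = 0.0150
  C_13 = (0.00)(-0.10) − (0.85)(-0.05) = 0.0425
  C_21 = −[(-0.45)(0.95) − (-0.20)(-0.10)] = 0.4475
  C_22 = (0.65)(0.95) − (-0.20)(-0.05) = 0.6075
  C_23 = −[(0.65)(-0.10) − (-0.45)(-0.05)] = 0.0875
  C_31 = (-0.45)(-0.30) − (-0.20)(0.85) = 0.3050
  C_32 = −[(0.65)(-0.30) − (-0.20)(0.00)] = 0.1950
  C_33 = (0.65)(0.85) − (-0.45)(0.00) = 0.5525
det(I−A) = Σ_j (I−A)_1j·C_1j = (0.65)(0.7775) + (-0.45)(0.0150) + (-0.20)(0.0425) = 0.490125
adj(I−A) = Cᵀ =
  [ 0.7775   0.4475   0.3050]
  [ 0.0150   0.6075   0.1950]
  [ 0.0425   0.0875   0.5525]
(I − A)⁻¹ = adj(I−A) / det(I−A) ≈
  [   1.5863     0.9130     0.6223]
  [   0.0306     1.2395     0.3979]
  [   0.0867     0.1785     1.1273]
First solve x = (I − A)⁻¹ d = adj(I−A)·d / det(I−A); in particular x_1 = (0.7775·110 + 0.4475·310 + 0.3050·390) / 0.490125 = 343.20 / 0.490125 ≈ 700.2295.
Intermediate flow from 3 to 1: z_31 = a_31 · x_1 = 0.05 × 343.20 / 0.490125 = 17.16 / 0.490125 ≈ 35.01.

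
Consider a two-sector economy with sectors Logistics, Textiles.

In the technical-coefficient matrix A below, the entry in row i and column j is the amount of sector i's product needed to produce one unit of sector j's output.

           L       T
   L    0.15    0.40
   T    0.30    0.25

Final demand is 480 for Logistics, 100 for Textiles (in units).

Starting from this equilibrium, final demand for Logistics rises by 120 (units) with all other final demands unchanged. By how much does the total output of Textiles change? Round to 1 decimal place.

I − A =
  [   0.85    -0.40]
  [  -0.30     0.75]
det(I−A) = (0.85)(0.75) − (-0.40)(-0.30) = 0.5175
adj(I−A) = [[0.75, 0.40], [0.30, 0.85]]
(I − A)⁻¹ = adj(I−A) / det(I−A) ≈
  [   1.4493     0.7729]
  [   0.5797     1.6425]
Δx = (I − A)⁻¹ Δd with Δd having +120 in the Logistics component and 0 elsewhere.
So Δx_T = L_TL · (+120), where L_TL = adj(I−A)_TL / det(I−A) = 0.30 / 0.5175.
Δx_T = 0.30 × (+120) / 0.5175 = 36.00 / 0.5175 ≈ 69.6.

Δx_T = 69.6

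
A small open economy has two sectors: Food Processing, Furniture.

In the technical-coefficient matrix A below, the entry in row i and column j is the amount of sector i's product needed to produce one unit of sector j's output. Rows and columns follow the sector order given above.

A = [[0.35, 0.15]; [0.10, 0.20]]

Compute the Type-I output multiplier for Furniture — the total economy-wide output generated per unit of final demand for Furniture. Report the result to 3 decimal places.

m_2 = 1.584

I − A =
  [   0.65    -0.15]
  [  -0.10     0.80]
det(I−A) = (0.65)(0.80) − (-0.15)(-0.10) = 0.5050
adj(I−A) = [[0.80, 0.15], [0.10, 0.65]]
(I − A)⁻¹ = adj(I−A) / det(I−A) ≈
  [   1.5842     0.2970]
  [   0.1980     1.2871]
The output multiplier for sector j is the column-j sum of the Leontief inverse (I − A)⁻¹ = adj(I−A) / det(I−A).
Column 2 of adj(I−A): (0.15, 0.65); det(I−A) = 0.5050.
m_2 = (0.15 + 0.65) / 0.5050 = 0.80 / 0.5050 ≈ 1.584.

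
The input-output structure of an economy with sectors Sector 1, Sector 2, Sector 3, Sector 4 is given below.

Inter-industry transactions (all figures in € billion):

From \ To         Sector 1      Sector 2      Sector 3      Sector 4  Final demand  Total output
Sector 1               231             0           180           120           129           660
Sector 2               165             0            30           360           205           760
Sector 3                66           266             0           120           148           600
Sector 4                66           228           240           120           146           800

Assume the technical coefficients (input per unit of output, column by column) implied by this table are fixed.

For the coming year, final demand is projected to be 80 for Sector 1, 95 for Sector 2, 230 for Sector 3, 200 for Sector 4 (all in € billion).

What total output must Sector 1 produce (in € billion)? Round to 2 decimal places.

x_1 = 620.34

Technical coefficients a_ij = z_ij / X_j:
  a_11 = 231/660 = 0.35, a_21 = 165/660 = 0.25, a_31 = 66/660 = 0.10, a_41 = 66/660 = 0.10
  a_12 = 0/760 = 0.00, a_22 = 0/760 = 0.00, a_32 = 266/760 = 0.35, a_42 = 228/760 = 0.30
  a_13 = 180/600 = 0.30, a_23 = 30/600 = 0.05, a_33 = 0/600 = 0.00, a_43 = 240/600 = 0.40
  a_14 = 120/800 = 0.15, a_24 = 360/800 = 0.45, a_34 = 120/800 = 0.15, a_44 = 120/800 = 0.15
I − A =
  [   0.65     0.00    -0.30    -0.15]
  [  -0.25     1.00    -0.05    -0.45]
  [  -0.10    -0.35     1.00    -0.15]
  [  -0.10    -0.30    -0.40     0.85]
Compute the cofactors C_ij = (−1)^(i+j)·(3×3 minor ij) of I−A; the adjugate is their transpose:
adj(I−A) = Cᵀ =
  [ 0.574875   0.168750   0.276750   0.239625]
  [ 0.265500   0.462500   0.236125   0.333375]
  [ 0.187875   0.221875   0.438500   0.228000]
  [ 0.249750   0.287500   0.322250   0.582375]
det(I−A) = Σ_j (I−A)_1j·C_1j = (0.65)(0.574875) + (0.00)(0.265500) + (-0.30)(0.187875) + (-0.15)(0.249750) = 0.27984375
(I − A)⁻¹ = adj(I−A) / det(I−A) ≈
  [   2.0543     0.6030     0.9889     0.8563]
  [   0.9487     1.6527     0.8438     1.1913]
  [   0.6714     0.7929     1.5669     0.8147]
  [   0.8925     1.0274     1.1515     2.0811]
x = (I − A)⁻¹ d = adj(I−A)·d / det(I−A), with det(I−A) = 0.27984375:
  x_1 = (0.574875·80 + 0.168750·95 + 0.276750·230 + 0.239625·200) / 0.27984375 = 173.59875 / 0.27984375 ≈ 620.34
  x_2 = (0.265500·80 + 0.462500·95 + 0.236125·230 + 0.333375·200) / 0.27984375 = 186.16125 / 0.27984375 ≈ 665.23
  x_3 = (0.187875·80 + 0.221875·95 + 0.438500·230 + 0.228000·200) / 0.27984375 = 182.563125 / 0.27984375 ≈ 652.38
  x_4 = (0.249750·80 + 0.287500·95 + 0.322250·230 + 0.582375·200) / 0.27984375 = 237.885 / 0.27984375 ≈ 850.06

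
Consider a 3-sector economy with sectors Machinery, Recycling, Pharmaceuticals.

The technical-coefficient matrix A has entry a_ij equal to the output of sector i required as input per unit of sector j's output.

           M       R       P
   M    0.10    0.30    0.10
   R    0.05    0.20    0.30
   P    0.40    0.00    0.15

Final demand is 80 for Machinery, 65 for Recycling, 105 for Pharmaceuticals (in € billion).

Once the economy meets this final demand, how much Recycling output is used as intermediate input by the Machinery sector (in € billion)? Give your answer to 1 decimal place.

I − A =
  [   0.90    -0.30    -0.10]
  [  -0.05     0.80    -0.30]
  [  -0.40     0.00     0.85]
Cofactors of I−A, C_ij = (−1)^(i+j)·(minor ij) (rows/columns in the sector order above):
  C_11 = (0.80)(0.85) − (-0.30)(0.00) = 0.6800
  C_12 = −[(-0.05)(0.85) − (-0.30)(-0.40)] = 0.1625
  C_13 = (-0.05)(0.00) − (0.80)(-0.40) = 0.3200
  C_21 = −[(-0.30)(0.85) − (-0.10)(0.00)] = 0.2550
  C_22 = (0.90)(0.85) − (-0.10)(-0.40) = 0.7250
  C_23 = −[(0.90)(0.00) − (-0.30)(-0.40)] = 0.1200
  C_31 = (-0.30)(-0.30) − (-0.10)(0.80) = 0.1700
  C_32 = −[(0.90)(-0.30) − (-0.10)(-0.05)] = 0.2750
  C_33 = (0.90)(0.80) − (-0.30)(-0.05) = 0.7050
det(I−A) = Σ_j (I−A)_1j·C_1j = (0.90)(0.6800) + (-0.30)(0.1625) + (-0.10)(0.3200) = 0.53125
adj(I−A) = Cᵀ =
  [ 0.6800   0.2550   0.1700]
  [ 0.1625   0.7250   0.2750]
  [ 0.3200   0.1200   0.7050]
(I − A)⁻¹ = adj(I−A) / det(I−A) ≈
  [   1.2800     0.4800     0.3200]
  [   0.3059     1.3647     0.5176]
  [   0.6024     0.2259     1.3271]
First solve x = (I − A)⁻¹ d = adj(I−A)·d / det(I−A); in particular x_M = (0.6800·80 + 0.2550·65 + 0.1700·105) / 0.53125 = 88.825 / 0.53125 = 167.200.
Intermediate flow from R to M: z_RM = a_RM · x_M = 0.05 × 88.825 / 0.53125 = 4.44125 / 0.53125 ≈ 8.4.

z_RM = 8.4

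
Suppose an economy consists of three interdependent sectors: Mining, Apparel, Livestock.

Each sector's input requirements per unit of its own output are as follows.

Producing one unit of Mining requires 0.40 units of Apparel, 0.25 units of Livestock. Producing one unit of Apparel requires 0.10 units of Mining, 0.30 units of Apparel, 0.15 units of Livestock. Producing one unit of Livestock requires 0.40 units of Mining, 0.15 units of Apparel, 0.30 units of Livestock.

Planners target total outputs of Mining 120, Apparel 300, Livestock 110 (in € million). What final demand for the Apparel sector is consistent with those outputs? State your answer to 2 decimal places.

I − A =
  [   1.00    -0.10    -0.40]
  [  -0.40     0.70    -0.15]
  [  -0.25    -0.15     0.70]
d = (I − A) x:
  d_M = (+1.00)·120 + (-0.10)·300 + (-0.40)·110 = 46.00
  d_A = (-0.40)·120 + (+0.70)·300 + (-0.15)·110 = 145.50
  d_L = (-0.25)·120 + (-0.15)·300 + (+0.70)·110 = 2.00

d_A = 145.50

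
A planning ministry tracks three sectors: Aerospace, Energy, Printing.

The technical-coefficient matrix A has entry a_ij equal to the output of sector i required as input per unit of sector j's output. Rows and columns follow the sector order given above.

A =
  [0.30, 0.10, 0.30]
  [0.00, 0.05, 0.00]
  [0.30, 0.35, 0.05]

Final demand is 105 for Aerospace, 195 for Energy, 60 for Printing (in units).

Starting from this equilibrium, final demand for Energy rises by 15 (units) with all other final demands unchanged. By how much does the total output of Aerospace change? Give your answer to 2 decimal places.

Δx_1 = 5.49

I − A =
  [   0.70    -0.10    -0.30]
  [   0.00     0.95     0.00]
  [  -0.30    -0.35     0.95]
Cofactors of I−A, C_ij = (−1)^(i+j)·(minor ij) (rows/columns in the sector order above):
  C_11 = (0.95)(0.95) − (0.00)(-0.35) = 0.9025
  C_12 = −[(0.00)(0.95) − (0.00)(-0.30)] = 0.0000
  C_13 = (0.00)(-0.35) − (0.95)(-0.30) = 0.2850
  C_21 = −[(-0.10)(0.95) − (-0.30)(-0.35)] = 0.2000
  C_22 = (0.70)(0.95) − (-0.30)(-0.30) = 0.5750
  C_23 = −[(0.70)(-0.35) − (-0.10)(-0.30)] = 0.2750
  C_31 = (-0.10)(0.00) − (-0.30)(0.95) = 0.2850
  C_32 = −[(0.70)(0.00) − (-0.30)(0.00)] = 0.0000
  C_33 = (0.70)(0.95) − (-0.10)(0.00) = 0.6650
det(I−A) = Σ_j (I−A)_1j·C_1j = (0.70)(0.9025) + (-0.10)(0.0000) + (-0.30)(0.2850) = 0.54625
adj(I−A) = Cᵀ =
  [ 0.9025   0.2000   0.2850]
  [ 0.0000   0.5750   0.0000]
  [ 0.2850   0.2750   0.6650]
(I − A)⁻¹ = adj(I−A) / det(I−A) ≈
  [   1.6522     0.3661     0.5217]
  [   0.0000     1.0526     0.0000]
  [   0.5217     0.5034     1.2174]
Δx = (I − A)⁻¹ Δd with Δd having +15 in the Energy component and 0 elsewhere.
So Δx_1 = L_12 · (+15), where L_12 = adj(I−A)_12 / det(I−A) = 0.2000 / 0.54625.
Δx_1 = 0.2000 × (+15) / 0.54625 = 3.00 / 0.54625 ≈ 5.49.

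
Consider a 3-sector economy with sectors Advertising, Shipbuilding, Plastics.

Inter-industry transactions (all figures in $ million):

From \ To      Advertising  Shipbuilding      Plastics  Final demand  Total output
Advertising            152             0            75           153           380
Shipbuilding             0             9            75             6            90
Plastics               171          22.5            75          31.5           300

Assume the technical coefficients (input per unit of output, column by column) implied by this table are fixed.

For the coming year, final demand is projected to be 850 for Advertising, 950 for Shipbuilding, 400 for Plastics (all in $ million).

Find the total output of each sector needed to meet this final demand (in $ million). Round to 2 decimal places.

Technical coefficients a_ij = z_ij / X_j:
  a_AA = 152/380 = 0.40, a_SA = 0/380 = 0.00, a_PA = 171/380 = 0.45
  a_AS = 0/90 = 0.00, a_SS = 9/90 = 0.10, a_PS = 22.5/90 = 0.25
  a_AP = 75/300 = 0.25, a_SP = 75/300 = 0.25, a_PP = 75/300 = 0.25
I − A =
  [   0.60     0.00    -0.25]
  [   0.00     0.90    -0.25]
  [  -0.45    -0.25     0.75]
Cofactors of I−A, C_ij = (−1)^(i+j)·(minor ij) (rows/columns in the sector order above):
  C_11 = (0.90)(0.75) − (-0.25)(-0.25) = 0.6125
  C_12 = −[(0.00)(0.75) − (-0.25)(-0.45)] = 0.1125
  C_13 = (0.00)(-0.25) − (0.90)(-0.45) = 0.4050
  C_21 = −[(0.00)(0.75) − (-0.25)(-0.25)] = 0.0625
  C_22 = (0.60)(0.75) − (-0.25)(-0.45) = 0.3375
  C_23 = −[(0.60)(-0.25) − (0.00)(-0.45)] = 0.1500
  C_31 = (0.00)(-0.25) − (-0.25)(0.90) = 0.2250
  C_32 = −[(0.60)(-0.25) − (-0.25)(0.00)] = 0.1500
  C_33 = (0.60)(0.90) − (0.00)(0.00) = 0.5400
det(I−A) = Σ_j (I−A)_1j·C_1j = (0.60)(0.6125) + (0.00)(0.1125) + (-0.25)(0.4050) = 0.26625
adj(I−A) = Cᵀ =
  [ 0.6125   0.0625   0.2250]
  [ 0.1125   0.3375   0.1500]
  [ 0.4050   0.1500   0.5400]
(I − A)⁻¹ = adj(I−A) / det(I−A) ≈
  [   2.3005     0.2347     0.8451]
  [   0.4225     1.2676     0.5634]
  [   1.5211     0.5634     2.0282]
x = (I − A)⁻¹ d = adj(I−A)·d / det(I−A), with det(I−A) = 0.26625:
  x_A = (0.6125·850 + 0.0625·950 + 0.2250·400) / 0.26625 = 670.00 / 0.26625 ≈ 2516.43
  x_S = (0.1125·850 + 0.3375·950 + 0.1500·400) / 0.26625 = 476.25 / 0.26625 ≈ 1788.73
  x_P = (0.4050·850 + 0.1500·950 + 0.5400·400) / 0.26625 = 702.75 / 0.26625 ≈ 2639.44

x_A = 2516.43, x_S = 1788.73, x_P = 2639.44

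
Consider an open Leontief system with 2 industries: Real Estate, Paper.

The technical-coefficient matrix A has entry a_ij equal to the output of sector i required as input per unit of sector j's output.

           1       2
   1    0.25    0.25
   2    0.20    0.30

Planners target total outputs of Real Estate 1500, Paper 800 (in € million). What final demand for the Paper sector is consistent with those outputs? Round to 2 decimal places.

I − A =
  [   0.75    -0.25]
  [  -0.20     0.70]
d = (I − A) x:
  d_1 = (+0.75)·1500 + (-0.25)·800 = 925.00
  d_2 = (-0.20)·1500 + (+0.70)·800 = 260.00

d_2 = 260.00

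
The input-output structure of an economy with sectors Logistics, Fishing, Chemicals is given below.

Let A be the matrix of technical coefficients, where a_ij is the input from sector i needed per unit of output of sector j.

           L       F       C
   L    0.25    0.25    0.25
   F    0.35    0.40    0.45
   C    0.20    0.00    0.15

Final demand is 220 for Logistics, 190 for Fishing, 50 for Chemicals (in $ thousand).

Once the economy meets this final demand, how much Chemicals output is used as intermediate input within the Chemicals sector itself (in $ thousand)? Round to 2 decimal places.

z_CC = 31.70

I − A =
  [   0.75    -0.25    -0.25]
  [  -0.35     0.60    -0.45]
  [  -0.20     0.00     0.85]
Cofactors of I−A, C_ij = (−1)^(i+j)·(minor ij) (rows/columns in the sector order above):
  C_11 = (0.60)(0.85) − (-0.45)(0.00) = 0.5100
  C_12 = −[(-0.35)(0.85) − (-0.45)(-0.20)] = 0.3875
  C_13 = (-0.35)(0.00) − (0.60)(-0.20) = 0.1200
  C_21 = −[(-0.25)(0.85) − (-0.25)(0.00)] = 0.2125
  C_22 = (0.75)(0.85) − (-0.25)(-0.20) = 0.5875
  C_23 = −[(0.75)(0.00) − (-0.25)(-0.20)] = 0.0500
  C_31 = (-0.25)(-0.45) − (-0.25)(0.60) = 0.2625
  C_32 = −[(0.75)(-0.45) − (-0.25)(-0.35)] = 0.4250
  C_33 = (0.75)(0.60) − (-0.25)(-0.35) = 0.3625
det(I−A) = Σ_j (I−A)_1j·C_1j = (0.75)(0.5100) + (-0.25)(0.3875) + (-0.25)(0.1200) = 0.255625
adj(I−A) = Cᵀ =
  [ 0.5100   0.2125   0.2625]
  [ 0.3875   0.5875   0.4250]
  [ 0.1200   0.0500   0.3625]
(I − A)⁻¹ = adj(I−A) / det(I−A) ≈
  [   1.9951     0.8313     1.0269]
  [   1.5159     2.2983     1.6626]
  [   0.4694     0.1956     1.4181]
First solve x = (I − A)⁻¹ d = adj(I−A)·d / det(I−A); in particular x_C = (0.1200·220 + 0.0500·190 + 0.3625·50) / 0.255625 = 54.025 / 0.255625 ≈ 211.3447.
Intermediate flow from C to C: z_CC = a_CC · x_C = 0.15 × 54.025 / 0.255625 = 8.10375 / 0.255625 ≈ 31.70.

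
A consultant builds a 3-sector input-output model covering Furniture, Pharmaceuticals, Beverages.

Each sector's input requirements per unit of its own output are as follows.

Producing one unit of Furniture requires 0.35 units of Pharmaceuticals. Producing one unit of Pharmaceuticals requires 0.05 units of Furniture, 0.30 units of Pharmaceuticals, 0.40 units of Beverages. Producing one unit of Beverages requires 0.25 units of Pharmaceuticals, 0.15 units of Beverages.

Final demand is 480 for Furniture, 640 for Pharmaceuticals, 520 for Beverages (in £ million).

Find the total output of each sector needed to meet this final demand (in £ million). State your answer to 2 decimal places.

I − A =
  [   1.00    -0.05     0.00]
  [  -0.35     0.70    -0.25]
  [   0.00    -0.40     0.85]
Cofactors of I−A, C_ij = (−1)^(i+j)·(minor ij) (rows/columns in the sector order above):
  C_11 = (0.70)(0.85) − (-0.25)(-0.40) = 0.4950
  C_12 = −[(-0.35)(0.85) − (-0.25)(0.00)] = 0.2975
  C_13 = (-0.35)(-0.40) − (0.70)(0.00) = 0.1400
  C_21 = −[(-0.05)(0.85) − (0.00)(-0.40)] = 0.0425
  C_22 = (1.00)(0.85) − (0.00)(0.00) = 0.8500
  C_23 = −[(1.00)(-0.40) − (-0.05)(0.00)] = 0.4000
  C_31 = (-0.05)(-0.25) − (0.00)(0.70) = 0.0125
  C_32 = −[(1.00)(-0.25) − (0.00)(-0.35)] = 0.2500
  C_33 = (1.00)(0.70) − (-0.05)(-0.35) = 0.6825
det(I−A) = Σ_j (I−A)_1j·C_1j = (1.00)(0.4950) + (-0.05)(0.2975) + (0.00)(0.1400) = 0.480125
adj(I−A) = Cᵀ =
  [ 0.4950   0.0425   0.0125]
  [ 0.2975   0.8500   0.2500]
  [ 0.1400   0.4000   0.6825]
(I − A)⁻¹ = adj(I−A) / det(I−A) ≈
  [   1.0310     0.0885     0.0260]
  [   0.6196     1.7704     0.5207]
  [   0.2916     0.8331     1.4215]
x = (I − A)⁻¹ d = adj(I−A)·d / det(I−A), with det(I−A) = 0.480125:
  x_F = (0.4950·480 + 0.0425·640 + 0.0125·520) / 0.480125 = 271.30 / 0.480125 ≈ 565.06
  x_P = (0.2975·480 + 0.8500·640 + 0.2500·520) / 0.480125 = 816.80 / 0.480125 ≈ 1701.22
  x_B = (0.1400·480 + 0.4000·640 + 0.6825·520) / 0.480125 = 678.10 / 0.480125 ≈ 1412.34

x_F = 565.06, x_P = 1701.22, x_B = 1412.34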